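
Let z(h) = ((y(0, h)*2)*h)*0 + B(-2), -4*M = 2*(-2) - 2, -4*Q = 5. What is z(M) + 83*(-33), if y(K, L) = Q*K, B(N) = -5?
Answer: -2744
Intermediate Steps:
Q = -5/4 (Q = -¼*5 = -5/4 ≈ -1.2500)
M = 3/2 (M = -(2*(-2) - 2)/4 = -(-4 - 2)/4 = -¼*(-6) = 3/2 ≈ 1.5000)
y(K, L) = -5*K/4
z(h) = -5 (z(h) = ((-5/4*0*2)*h)*0 - 5 = ((0*2)*h)*0 - 5 = (0*h)*0 - 5 = 0*0 - 5 = 0 - 5 = -5)
z(M) + 83*(-33) = -5 + 83*(-33) = -5 - 2739 = -2744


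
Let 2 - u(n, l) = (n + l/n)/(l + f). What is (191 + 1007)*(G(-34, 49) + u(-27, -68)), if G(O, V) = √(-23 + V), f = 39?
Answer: 1084190/783 + 1198*√26 ≈ 7493.3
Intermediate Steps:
u(n, l) = 2 - (n + l/n)/(39 + l) (u(n, l) = 2 - (n + l/n)/(l + 39) = 2 - (n + l/n)/(39 + l))
(191 + 1007)*(G(-34, 49) + u(-27, -68)) = (191 + 1007)*(√(-23 + 49) + (-1*(-68) - 1*(-27)² + 78*(-27) + 2*(-68)*(-27))/((-27)*(39 - 68))) = 1198*(√26 - 1/27*(68 - 1*729 - 2106 + 3672)/(-29)) = 1198*(√26 - 1/27*(-1/29)*(68 - 729 - 2106 + 3672)) = 1198*(√26 - 1/27*(-1/29)*905) = 1198*(√26 + 905/783) = 1198*(905/783 + √26) = 1084190/783 + 1198*√26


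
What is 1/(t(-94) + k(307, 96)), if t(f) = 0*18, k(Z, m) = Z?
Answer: 1/307 ≈ 0.0032573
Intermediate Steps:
t(f) = 0
1/(t(-94) + k(307, 96)) = 1/(0 + 307) = 1/307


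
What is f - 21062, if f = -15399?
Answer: -36461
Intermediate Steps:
f - 21062 = -15399 - 21062 = -36461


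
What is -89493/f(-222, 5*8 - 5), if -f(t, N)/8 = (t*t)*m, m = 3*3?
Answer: 29831/1182816 ≈ 0.025220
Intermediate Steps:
m = 9
f(t, N) = -72*t² (f(t, N) = -8*t*t*9 = -8*t²*9 = -72*t²)
-89493/f(-222, 5*8 - 5) = -89493/((-72*(-222)²)) = -89493/((-72*49284)) = -89493/(-3548448) = -89493*(-1/3548448) = 29831/1182816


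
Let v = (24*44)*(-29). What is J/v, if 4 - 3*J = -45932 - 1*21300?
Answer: -5603/7656 ≈ -0.73184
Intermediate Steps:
v = -30624 (v = 1056*(-29) = -30624)
J = 22412 (J = 4/3 - (-45932 - 1*21300)/3 = 4/3 - (-45932 - 21300)/3 = 4/3 - 1/3*(-67232) = 4/3 + 67232/3 = 22412)
J/v = 22412/(-30624) = 22412*(-1/30624) = -5603/7656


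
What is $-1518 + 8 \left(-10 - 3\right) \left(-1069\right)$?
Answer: $109658$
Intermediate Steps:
$-1518 + 8 \left(-10 - 3\right) \left(-1069\right) = -1518 + 8 \left(-13\right) \left(-1069\right) = -1518 - -111176 = -1518 + 111176 = 109658$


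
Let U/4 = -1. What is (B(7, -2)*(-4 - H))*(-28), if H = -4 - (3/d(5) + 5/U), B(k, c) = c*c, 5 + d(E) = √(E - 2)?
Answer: 2380/11 + 168*√3/11 ≈ 242.82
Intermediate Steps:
U = -4 (U = 4*(-1) = -4)
d(E) = -5 + √(-2 + E) (d(E) = -5 + √(E - 2) = -5 + √(-2 + E))
B(k, c) = c²
H = -11/4 - 3/(-5 + √3) (H = -4 - (3/(-5 + √(-2 + 5)) + 5/(-4)) = -4 - (3/(-5 + √3) + 5*(-¼)) = -4 - (3/(-5 + √3) - 5/4) = -4 - (-5/4 + 3/(-5 + √3)) = -4 + (5/4 - 3/(-5 + √3)) = -11/4 - 3/(-5 + √3) ≈ -1.8320)
(B(7, -2)*(-4 - H))*(-28) = ((-2)²*(-4 - (-91/44 + 3*√3/22)))*(-28) = (4*(-4 + (91/44 - 3*√3/22)))*(-28) = (4*(-85/44 - 3*√3/22))*(-28) = (-85/11 - 6*√3/11)*(-28) = 2380/11 + 168*√3/11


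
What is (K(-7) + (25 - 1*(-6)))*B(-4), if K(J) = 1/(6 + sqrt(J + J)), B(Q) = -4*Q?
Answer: 12448/25 - 8*I*sqrt(14)/25 ≈ 497.92 - 1.1973*I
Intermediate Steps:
K(J) = 1/(6 + sqrt(2)*sqrt(J)) (K(J) = 1/(6 + sqrt(2*J)) = 1/(6 + sqrt(2)*sqrt(J)))
(K(-7) + (25 - 1*(-6)))*B(-4) = (1/(6 + sqrt(2)*sqrt(-7)) + (25 - 1*(-6)))*(-4*(-4)) = (1/(6 + sqrt(2)*(I*sqrt(7))) + (25 + 6))*16 = (1/(6 + I*sqrt(14)) + 31)*16 = (31 + 1/(6 + I*sqrt(14)))*16 = 496 + 16/(6 + I*sqrt(14))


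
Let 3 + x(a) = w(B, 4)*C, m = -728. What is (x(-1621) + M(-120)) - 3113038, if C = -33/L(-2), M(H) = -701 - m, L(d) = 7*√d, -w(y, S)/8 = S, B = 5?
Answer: -3113014 - 528*I*√2/7 ≈ -3.113e+6 - 106.67*I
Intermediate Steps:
w(y, S) = -8*S
M(H) = 27 (M(H) = -701 - 1*(-728) = -701 + 728 = 27)
C = 33*I*√2/14 (C = -33*(-I*√2/14) = -(-33)*I*√2/14 = 33*I*√2/14 ≈ 3.3335*I)
x(a) = -3 - 528*I*√2/7 (x(a) = -3 + (-8*4)*(33*I*√2/14) = -3 - 528*I*√2/7)
(x(-1621) + M(-120)) - 3113038 = ((-3 - 528*I*√2/7) + 27) - 3113038 = (24 - 528*I*√2/7) - 3113038 = -3113014 - 528*I*√2/7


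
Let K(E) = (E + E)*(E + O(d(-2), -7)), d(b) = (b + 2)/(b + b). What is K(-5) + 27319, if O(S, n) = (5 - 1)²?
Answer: 27209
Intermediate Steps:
d(b) = (2 + b)/(2*b) (d(b) = (2 + b)/((2*b)) = (2 + b)*(1/(2*b)) = (2 + b)/(2*b))
O(S, n) = 16 (O(S, n) = 4² = 16)
K(E) = 2*E*(16 + E) (K(E) = (E + E)*(E + 16) = (2*E)*(16 + E) = 2*E*(16 + E))
K(-5) + 27319 = 2*(-5)*(16 - 5) + 27319 = 2*(-5)*11 + 27319 = -110 + 27319 = 27209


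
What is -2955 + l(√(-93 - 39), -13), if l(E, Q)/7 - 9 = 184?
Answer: -1604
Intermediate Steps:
l(E, Q) = 1351 (l(E, Q) = 63 + 7*184 = 63 + 1288 = 1351)
-2955 + l(√(-93 - 39), -13) = -2955 + 1351 = -1604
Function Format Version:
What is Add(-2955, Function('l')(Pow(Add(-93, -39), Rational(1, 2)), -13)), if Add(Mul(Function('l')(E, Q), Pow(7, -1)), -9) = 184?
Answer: -1604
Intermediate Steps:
Function('l')(E, Q) = 1351 (Function('l')(E, Q) = Add(63, Mul(7, 184)) = Add(63, 1288) = 1351)
Add(-2955, Function('l')(Pow(Add(-93, -39), Rational(1, 2)), -13)) = Add(-2955, 1351) = -1604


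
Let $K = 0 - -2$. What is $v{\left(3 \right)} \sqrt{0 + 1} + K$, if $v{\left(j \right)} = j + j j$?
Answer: $14$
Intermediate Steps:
$K = 2$ ($K = 0 + 2 = 2$)
$v{\left(j \right)} = j + j^{2}$
$v{\left(3 \right)} \sqrt{0 + 1} + K = 3 \left(1 + 3\right) \sqrt{0 + 1} + 2 = 3 \cdot 4 \sqrt{1} + 2 = 12 \cdot 1 + 2 = 12 + 2 = 14$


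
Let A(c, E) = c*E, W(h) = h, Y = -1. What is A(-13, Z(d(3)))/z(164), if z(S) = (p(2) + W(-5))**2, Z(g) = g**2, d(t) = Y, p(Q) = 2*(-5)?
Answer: -13/225 ≈ -0.057778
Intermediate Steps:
p(Q) = -10
d(t) = -1
A(c, E) = E*c
z(S) = 225 (z(S) = (-10 - 5)**2 = (-15)**2 = 225)
A(-13, Z(d(3)))/z(164) = ((-1)**2*(-13))/225 = (1*(-13))*(1/225) = -13*1/225 = -13/225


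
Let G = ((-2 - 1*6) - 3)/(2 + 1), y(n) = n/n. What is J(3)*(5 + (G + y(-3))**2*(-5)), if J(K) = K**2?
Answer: -275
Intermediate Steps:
y(n) = 1
G = -11/3 (G = ((-2 - 6) - 3)/3 = (-8 - 3)*(1/3) = -11*1/3 = -11/3 ≈ -3.6667)
J(3)*(5 + (G + y(-3))**2*(-5)) = 3**2*(5 + (-11/3 + 1)**2*(-5)) = 9*(5 + (-8/3)**2*(-5)) = 9*(5 + (64/9)*(-5)) = 9*(5 - 320/9) = 9*(-275/9) = -275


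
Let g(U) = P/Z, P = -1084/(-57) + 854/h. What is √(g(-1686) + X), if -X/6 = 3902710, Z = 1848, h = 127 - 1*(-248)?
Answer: I*√1127687331943712155/219450 ≈ 4839.0*I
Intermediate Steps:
h = 375 (h = 127 + 248 = 375)
P = 151726/7125 (P = -1084/(-57) + 854/375 = -1084*(-1/57) + 854*(1/375) = 1084/57 + 854/375 = 151726/7125 ≈ 21.295)
X = -23416260 (X = -6*3902710 = -23416260)
g(U) = 75863/6583500 (g(U) = (151726/7125)/1848 = (151726/7125)*(1/1848) = 75863/6583500)
√(g(-1686) + X) = √(75863/6583500 - 23416260) = √(-154160947634137/6583500) = I*√1127687331943712155/219450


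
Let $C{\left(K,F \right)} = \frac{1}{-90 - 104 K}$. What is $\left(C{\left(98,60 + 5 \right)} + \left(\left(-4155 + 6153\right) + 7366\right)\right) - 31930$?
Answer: $- \frac{232023613}{10282} \approx -22566.0$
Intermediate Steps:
$\left(C{\left(98,60 + 5 \right)} + \left(\left(-4155 + 6153\right) + 7366\right)\right) - 31930 = \left(- \frac{1}{90 + 104 \cdot 98} + \left(\left(-4155 + 6153\right) + 7366\right)\right) - 31930 = \left(- \frac{1}{90 + 10192} + \left(1998 + 7366\right)\right) - 31930 = \left(- \frac{1}{10282} + 9364\right) - 31930 = \frac{96280647}{10282} - 31930 = - \frac{232023613}{10282}$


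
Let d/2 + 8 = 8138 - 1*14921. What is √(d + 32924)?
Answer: √19342 ≈ 139.08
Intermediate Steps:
d = -13582 (d = -16 + 2*(8138 - 1*14921) = -16 + 2*(8138 - 14921) = -16 + 2*(-6783) = -16 - 13566 = -13582)
√(d + 32924) = √(-13582 + 32924) = √19342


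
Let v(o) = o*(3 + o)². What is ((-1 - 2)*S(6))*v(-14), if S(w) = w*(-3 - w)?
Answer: -274428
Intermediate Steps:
((-1 - 2)*S(6))*v(-14) = ((-1 - 2)*(-1*6*(3 + 6)))*(-14*(3 - 14)²) = (-(-3)*6*9)*(-14*(-11)²) = (-3*(-54))*(-14*121) = 162*(-1694) = -274428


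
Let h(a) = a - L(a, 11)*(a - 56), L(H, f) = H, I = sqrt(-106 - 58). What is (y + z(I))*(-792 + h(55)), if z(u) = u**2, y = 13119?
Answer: -8835310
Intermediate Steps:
I = 2*I*sqrt(41) (I = sqrt(-164) = 2*I*sqrt(41) ≈ 12.806*I)
h(a) = a - a*(-56 + a) (h(a) = a - a*(a - 56) = a - a*(-56 + a))
(y + z(I))*(-792 + h(55)) = (13119 + (2*I*sqrt(41))**2)*(-792 + 55*(57 - 1*55)) = (13119 - 164)*(-792 + 55*(57 - 55)) = 12955*(-792 + 55*2) = 12955*(-792 + 110) = 12955*(-682) = -8835310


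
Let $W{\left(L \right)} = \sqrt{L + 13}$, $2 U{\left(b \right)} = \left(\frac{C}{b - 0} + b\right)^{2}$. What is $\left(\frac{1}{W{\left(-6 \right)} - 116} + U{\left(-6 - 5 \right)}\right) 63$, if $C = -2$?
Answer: $\frac{3998887557}{1084886} - \frac{21 \sqrt{7}}{4483} \approx 3686.0$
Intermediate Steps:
$U{\left(b \right)} = \frac{\left(b - \frac{2}{b}\right)^{2}}{2}$ ($U{\left(b \right)} = \frac{\left(- \frac{2}{b - 0} + b\right)^{2}}{2} = \frac{\left(- \frac{2}{b + 0} + b\right)^{2}}{2} = \frac{\left(- \frac{2}{b} + b\right)^{2}}{2} = \frac{\left(b - \frac{2}{b}\right)^{2}}{2}$)
$W{\left(L \right)} = \sqrt{13 + L}$
$\left(\frac{1}{W{\left(-6 \right)} - 116} + U{\left(-6 - 5 \right)}\right) 63 = \left(\frac{1}{\sqrt{13 - 6} - 116} + \frac{\left(-2 + \left(-6 - 5\right)^{2}\right)^{2}}{2 \left(-6 - 5\right)^{2}}\right) 63 = \left(\frac{1}{\sqrt{7} - 116} + \frac{\left(-2 + \left(-6 - 5\right)^{2}\right)^{2}}{2 \left(-6 - 5\right)^{2}}\right) 63 = \left(\frac{1}{-116 + \sqrt{7}} + \frac{\left(-2 + \left(-11\right)^{2}\right)^{2}}{2 \cdot 121}\right) 63 = \left(\frac{1}{-116 + \sqrt{7}} + \frac{1}{2} \cdot \frac{1}{121} \left(-2 + 121\right)^{2}\right) 63 = \left(\frac{1}{-116 + \sqrt{7}} + \frac{1}{2} \cdot \frac{1}{121} \cdot 119^{2}\right) 63 = \left(\frac{1}{-116 + \sqrt{7}} + \frac{1}{2} \cdot \frac{1}{121} \cdot 14161\right) 63 = \left(\frac{1}{-116 + \sqrt{7}} + \frac{14161}{242}\right) 63 = \left(\frac{14161}{242} + \frac{1}{-116 + \sqrt{7}}\right) 63 = \frac{892143}{242} + \frac{63}{-116 + \sqrt{7}}$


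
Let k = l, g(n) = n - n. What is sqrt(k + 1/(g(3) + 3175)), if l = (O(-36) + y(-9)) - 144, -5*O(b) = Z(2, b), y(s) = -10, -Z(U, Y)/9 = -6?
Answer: I*sqrt(66451353)/635 ≈ 12.837*I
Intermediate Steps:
Z(U, Y) = 54 (Z(U, Y) = -9*(-6) = 54)
O(b) = -54/5 (O(b) = -1/5*54 = -54/5)
g(n) = 0
l = -824/5 (l = (-54/5 - 10) - 144 = -104/5 - 144 = -824/5 ≈ -164.80)
k = -824/5 ≈ -164.80
sqrt(k + 1/(g(3) + 3175)) = sqrt(-824/5 + 1/(0 + 3175)) = sqrt(-824/5 + 1/3175) = sqrt(-523239/3175) = I*sqrt(66451353)/635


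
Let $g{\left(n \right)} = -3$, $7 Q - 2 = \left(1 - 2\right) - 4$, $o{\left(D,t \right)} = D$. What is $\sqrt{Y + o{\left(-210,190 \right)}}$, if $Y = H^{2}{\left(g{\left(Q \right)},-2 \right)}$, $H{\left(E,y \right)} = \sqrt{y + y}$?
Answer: $i \sqrt{214} \approx 14.629 i$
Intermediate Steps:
$Q = - \frac{3}{7}$ ($Q = \frac{2}{7} + \frac{\left(1 - 2\right) - 4}{7} = \frac{2}{7} + \frac{-1 - 4}{7} = \frac{2}{7} + \frac{1}{7} \left(-5\right) = \frac{2}{7} - \frac{5}{7} = - \frac{3}{7} \approx -0.42857$)
$H{\left(E,y \right)} = \sqrt{2} \sqrt{y}$ ($H{\left(E,y \right)} = \sqrt{2 y} = \sqrt{2} \sqrt{y}$)
$Y = -4$ ($Y = \left(\sqrt{2} \sqrt{-2}\right)^{2} = \left(\sqrt{2} i \sqrt{2}\right)^{2} = \left(2 i\right)^{2} = -4$)
$\sqrt{Y + o{\left(-210,190 \right)}} = \sqrt{-4 - 210} = \sqrt{-214} = i \sqrt{214}$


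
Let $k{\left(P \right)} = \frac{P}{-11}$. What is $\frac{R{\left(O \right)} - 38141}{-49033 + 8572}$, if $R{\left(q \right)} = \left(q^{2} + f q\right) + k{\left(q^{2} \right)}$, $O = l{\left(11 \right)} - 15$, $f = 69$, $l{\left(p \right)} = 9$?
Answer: $\frac{423745}{445071} \approx 0.95208$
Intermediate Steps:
$k{\left(P \right)} = - \frac{P}{11}$ ($k{\left(P \right)} = P \left(- \frac{1}{11}\right) = - \frac{P}{11}$)
$O = -6$ ($O = 9 - 15 = -6$)
$R{\left(q \right)} = 69 q + \frac{10 q^{2}}{11}$ ($R{\left(q \right)} = \left(q^{2} + 69 q\right) - \frac{q^{2}}{11} = 69 q + \frac{10 q^{2}}{11}$)
$\frac{R{\left(O \right)} - 38141}{-49033 + 8572} = \frac{\frac{1}{11} \left(-6\right) \left(759 + 10 \left(-6\right)\right) - 38141}{-49033 + 8572} = \frac{\frac{1}{11} \left(-6\right) \left(759 - 60\right) - 38141}{-40461} = \left(\frac{1}{11} \left(-6\right) 699 - 38141\right) \left(- \frac{1}{40461}\right) = \left(- \frac{4194}{11} - 38141\right) \left(- \frac{1}{40461}\right) = \left(- \frac{423745}{11}\right) \left(- \frac{1}{40461}\right) = \frac{423745}{445071}$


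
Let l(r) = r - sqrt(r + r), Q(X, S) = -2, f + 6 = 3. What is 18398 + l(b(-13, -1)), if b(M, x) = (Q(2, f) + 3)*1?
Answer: 18399 - sqrt(2) ≈ 18398.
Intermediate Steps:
f = -3 (f = -6 + 3 = -3)
b(M, x) = 1 (b(M, x) = (-2 + 3)*1 = 1*1 = 1)
l(r) = r - sqrt(2)*sqrt(r) (l(r) = r - sqrt(2*r) = r - sqrt(2)*sqrt(r))
18398 + l(b(-13, -1)) = 18398 + (1 - sqrt(2)*sqrt(1)) = 18398 + (1 - 1*sqrt(2)*1) = 18398 + (1 - sqrt(2)) = 18399 - sqrt(2)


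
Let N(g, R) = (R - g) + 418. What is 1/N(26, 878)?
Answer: 1/1270 ≈ 0.00078740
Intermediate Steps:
N(g, R) = 418 + R - g
1/N(26, 878) = 1/(418 + 878 - 1*26) = 1/(418 + 878 - 26) = 1/1270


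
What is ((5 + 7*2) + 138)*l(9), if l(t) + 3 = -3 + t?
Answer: 471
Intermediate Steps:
l(t) = -6 + t (l(t) = -3 + (-3 + t) = -6 + t)
((5 + 7*2) + 138)*l(9) = ((5 + 7*2) + 138)*(-6 + 9) = ((5 + 14) + 138)*3 = (19 + 138)*3 = 157*3 = 471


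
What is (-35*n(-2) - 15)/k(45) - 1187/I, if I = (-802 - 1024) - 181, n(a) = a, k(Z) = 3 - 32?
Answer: -75962/58203 ≈ -1.3051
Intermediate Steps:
k(Z) = -29
I = -2007 (I = -1826 - 181 = -2007)
(-35*n(-2) - 15)/k(45) - 1187/I = (-35*(-2) - 15)/(-29) - 1187/(-2007) = (70 - 15)*(-1/29) - 1187*(-1/2007) = 55*(-1/29) + 1187/2007 = -55/29 + 1187/2007 = -75962/58203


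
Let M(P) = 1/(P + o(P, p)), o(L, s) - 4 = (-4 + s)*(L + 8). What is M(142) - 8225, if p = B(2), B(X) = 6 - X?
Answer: -1200849/146 ≈ -8225.0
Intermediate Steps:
p = 4 (p = 6 - 1*2 = 6 - 2 = 4)
o(L, s) = 4 + (-4 + s)*(8 + L) (o(L, s) = 4 + (-4 + s)*(L + 8) = 4 + (-4 + s)*(8 + L))
M(P) = 1/(4 + P) (M(P) = 1/(P + (-28 - 4*P + 8*4 + P*4)) = 1/(P + (-28 - 4*P + 32 + 4*P)) = 1/(P + 4) = 1/(4 + P))
M(142) - 8225 = 1/(4 + 142) - 8225 = 1/146 - 8225 = -1200849/146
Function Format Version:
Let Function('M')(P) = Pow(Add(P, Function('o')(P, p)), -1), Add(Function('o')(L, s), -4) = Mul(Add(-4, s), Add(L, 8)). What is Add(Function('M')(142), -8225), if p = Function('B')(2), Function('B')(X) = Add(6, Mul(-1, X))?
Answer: Rational(-1200849, 146) ≈ -8225.0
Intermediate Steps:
p = 4 (p = Add(6, Mul(-1, 2)) = Add(6, -2) = 4)
Function('o')(L, s) = Add(4, Mul(Add(-4, s), Add(8, L))) (Function('o')(L, s) = Add(4, Mul(Add(-4, s), Add(L, 8))) = Add(4, Mul(Add(-4, s), Add(8, L))))
Function('M')(P) = Pow(Add(4, P), -1) (Function('M')(P) = Pow(Add(P, Add(-28, Mul(-4, P), Mul(8, 4), Mul(P, 4))), -1) = Pow(Add(P, Add(-28, Mul(-4, P), 32, Mul(4, P))), -1) = Pow(Add(P, 4), -1) = Pow(Add(4, P), -1))
Add(Function('M')(142), -8225) = Add(Pow(Add(4, 142), -1), -8225) = Add(Pow(146, -1), -8225) = Add(Rational(1, 146), -8225) = Rational(-1200849, 146)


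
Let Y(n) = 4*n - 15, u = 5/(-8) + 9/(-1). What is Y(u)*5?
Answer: -535/2 ≈ -267.50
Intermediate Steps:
u = -77/8 (u = 5*(-⅛) + 9*(-1) = -5/8 - 9 = -77/8 ≈ -9.6250)
Y(n) = -15 + 4*n
Y(u)*5 = (-15 + 4*(-77/8))*5 = (-15 - 77/2)*5 = -107/2*5 = -535/2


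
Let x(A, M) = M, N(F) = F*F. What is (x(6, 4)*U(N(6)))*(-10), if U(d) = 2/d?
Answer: -20/9 ≈ -2.2222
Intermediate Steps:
N(F) = F²
(x(6, 4)*U(N(6)))*(-10) = (4*(2/(6²)))*(-10) = (4*(2/36))*(-10) = (4*(2*(1/36)))*(-10) = (4*(1/18))*(-10) = (2/9)*(-10) = -20/9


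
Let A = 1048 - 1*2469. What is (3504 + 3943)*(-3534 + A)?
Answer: -36899885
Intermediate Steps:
A = -1421 (A = 1048 - 2469 = -1421)
(3504 + 3943)*(-3534 + A) = (3504 + 3943)*(-3534 - 1421) = 7447*(-4955) = -36899885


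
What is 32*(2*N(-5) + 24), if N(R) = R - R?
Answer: 768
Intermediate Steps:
N(R) = 0
32*(2*N(-5) + 24) = 32*(2*0 + 24) = 32*(0 + 24) = 32*24 = 768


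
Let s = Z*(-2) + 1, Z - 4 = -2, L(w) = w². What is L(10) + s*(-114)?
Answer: 442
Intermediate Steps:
Z = 2 (Z = 4 - 2 = 2)
s = -3 (s = 2*(-2) + 1 = -4 + 1 = -3)
L(10) + s*(-114) = 10² - 3*(-114) = 100 + 342 = 442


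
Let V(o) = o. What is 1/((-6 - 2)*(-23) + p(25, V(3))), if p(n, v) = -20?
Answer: 1/164 ≈ 0.0060976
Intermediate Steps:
1/((-6 - 2)*(-23) + p(25, V(3))) = 1/((-6 - 2)*(-23) - 20) = 1/(-8*(-23) - 20) = 1/(184 - 20) = 1/164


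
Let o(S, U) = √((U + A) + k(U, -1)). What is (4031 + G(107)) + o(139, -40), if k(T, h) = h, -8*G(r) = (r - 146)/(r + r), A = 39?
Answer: 6901111/1712 + I*√2 ≈ 4031.0 + 1.4142*I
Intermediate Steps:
G(r) = -(-146 + r)/(16*r) (G(r) = -(r - 146)/(8*(r + r)) = -(-146 + r)/(8*(2*r)) = -(-146 + r)*1/(2*r)/8 = -(-146 + r)/(16*r))
o(S, U) = √(38 + U) (o(S, U) = √((U + 39) - 1) = √((39 + U) - 1) = √(38 + U))
(4031 + G(107)) + o(139, -40) = (4031 + (1/16)*(146 - 1*107)/107) + √(38 - 40) = (4031 + (1/16)*(1/107)*(146 - 107)) + √(-2) = (4031 + (1/16)*(1/107)*39) + I*√2 = (4031 + 39/1712) + I*√2 = 6901111/1712 + I*√2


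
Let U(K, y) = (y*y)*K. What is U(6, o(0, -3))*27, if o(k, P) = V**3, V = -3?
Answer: 118098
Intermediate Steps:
o(k, P) = -27 (o(k, P) = (-3)**3 = -27)
U(K, y) = K*y**2 (U(K, y) = y**2*K = K*y**2)
U(6, o(0, -3))*27 = (6*(-27)**2)*27 = (6*729)*27 = 4374*27 = 118098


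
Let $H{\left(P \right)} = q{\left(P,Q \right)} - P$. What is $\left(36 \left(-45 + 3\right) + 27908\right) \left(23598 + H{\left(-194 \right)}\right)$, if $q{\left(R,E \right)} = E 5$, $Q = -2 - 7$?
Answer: $626825812$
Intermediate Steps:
$Q = -9$
$q{\left(R,E \right)} = 5 E$
$H{\left(P \right)} = -45 - P$ ($H{\left(P \right)} = 5 \left(-9\right) - P = -45 - P$)
$\left(36 \left(-45 + 3\right) + 27908\right) \left(23598 + H{\left(-194 \right)}\right) = \left(36 \left(-45 + 3\right) + 27908\right) \left(23598 - -149\right) = \left(36 \left(-42\right) + 27908\right) \left(23598 + \left(-45 + 194\right)\right) = \left(-1512 + 27908\right) \left(23598 + 149\right) = 26396 \cdot 23747 = 626825812$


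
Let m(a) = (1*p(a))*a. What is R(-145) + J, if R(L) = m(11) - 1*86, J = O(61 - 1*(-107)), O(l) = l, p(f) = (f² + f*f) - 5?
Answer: 2689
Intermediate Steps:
p(f) = -5 + 2*f² (p(f) = (f² + f²) - 5 = 2*f² - 5 = -5 + 2*f²)
J = 168 (J = 61 - 1*(-107) = 61 + 107 = 168)
m(a) = a*(-5 + 2*a²) (m(a) = (1*(-5 + 2*a²))*a = (-5 + 2*a²)*a = a*(-5 + 2*a²))
R(L) = 2521 (R(L) = 11*(-5 + 2*11²) - 1*86 = 11*(-5 + 2*121) - 86 = 11*(-5 + 242) - 86 = 11*237 - 86 = 2607 - 86 = 2521)
R(-145) + J = 2521 + 168 = 2689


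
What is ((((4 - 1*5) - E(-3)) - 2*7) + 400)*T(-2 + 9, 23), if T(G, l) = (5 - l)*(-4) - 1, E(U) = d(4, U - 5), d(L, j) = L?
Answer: 27051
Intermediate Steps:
E(U) = 4
T(G, l) = -21 + 4*l (T(G, l) = (-20 + 4*l) - 1 = -21 + 4*l)
((((4 - 1*5) - E(-3)) - 2*7) + 400)*T(-2 + 9, 23) = ((((4 - 1*5) - 1*4) - 2*7) + 400)*(-21 + 4*23) = ((((4 - 5) - 4) - 14) + 400)*(-21 + 92) = (((-1 - 4) - 14) + 400)*71 = ((-5 - 14) + 400)*71 = (-19 + 400)*71 = 381*71 = 27051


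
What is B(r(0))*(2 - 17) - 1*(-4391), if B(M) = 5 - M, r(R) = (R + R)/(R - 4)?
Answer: 4316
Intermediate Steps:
r(R) = 2*R/(-4 + R) (r(R) = (2*R)/(-4 + R) = 2*R/(-4 + R))
B(r(0))*(2 - 17) - 1*(-4391) = (5 - 2*0/(-4 + 0))*(2 - 17) - 1*(-4391) = (5 - 2*0/(-4))*(-15) + 4391 = (5 - 2*0*(-1)/4)*(-15) + 4391 = (5 - 1*0)*(-15) + 4391 = (5 + 0)*(-15) + 4391 = 5*(-15) + 4391 = -75 + 4391 = 4316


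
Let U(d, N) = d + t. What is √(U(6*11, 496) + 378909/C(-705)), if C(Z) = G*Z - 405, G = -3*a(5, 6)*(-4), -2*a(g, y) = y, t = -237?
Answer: 2*I*√11999766/555 ≈ 12.483*I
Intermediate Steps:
U(d, N) = -237 + d (U(d, N) = d - 237 = -237 + d)
a(g, y) = -y/2
G = -36 (G = -(-3)*6/2*(-4) = -3*(-3)*(-4) = 9*(-4) = -36)
C(Z) = -405 - 36*Z (C(Z) = -36*Z - 405 = -405 - 36*Z)
√(U(6*11, 496) + 378909/C(-705)) = √((-237 + 6*11) + 378909/(-405 - 36*(-705))) = √((-237 + 66) + 378909/(-405 + 25380)) = √(-171 + 378909/24975) = √(-171 + 378909*(1/24975)) = √(-171 + 42101/2775) = √(-432424/2775) = 2*I*√11999766/555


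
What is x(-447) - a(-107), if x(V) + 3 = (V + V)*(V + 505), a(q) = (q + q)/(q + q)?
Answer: -51856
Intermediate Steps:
a(q) = 1 (a(q) = (2*q)/((2*q)) = (2*q)*(1/(2*q)) = 1)
x(V) = -3 + 2*V*(505 + V) (x(V) = -3 + (V + V)*(V + 505) = -3 + (2*V)*(505 + V) = -3 + 2*V*(505 + V))
x(-447) - a(-107) = (-3 + 2*(-447)² + 1010*(-447)) - 1*1 = (-3 + 2*199809 - 451470) - 1 = (-3 + 399618 - 451470) - 1 = -51855 - 1 = -51856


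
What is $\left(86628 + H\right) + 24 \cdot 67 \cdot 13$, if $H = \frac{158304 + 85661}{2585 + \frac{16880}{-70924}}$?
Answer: $\frac{986512385839}{9166083} \approx 1.0763 \cdot 10^{5}$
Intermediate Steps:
$H = \frac{865148683}{9166083}$ ($H = \frac{243965}{2585 + 16880 \left(- \frac{1}{70924}\right)} = \frac{243965}{2585 - \frac{4220}{17731}} = \frac{243965}{\frac{45830415}{17731}} = 243965 \cdot \frac{17731}{45830415} = \frac{865148683}{9166083} \approx 94.386$)
$\left(86628 + H\right) + 24 \cdot 67 \cdot 13 = \left(86628 + \frac{865148683}{9166083}\right) + 24 \cdot 67 \cdot 13 = \frac{794904586807}{9166083} + 1608 \cdot 13 = \frac{794904586807}{9166083} + 20904 = \frac{986512385839}{9166083}$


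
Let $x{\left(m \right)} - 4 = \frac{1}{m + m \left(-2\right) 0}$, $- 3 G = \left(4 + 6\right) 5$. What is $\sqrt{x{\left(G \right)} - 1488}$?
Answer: $\frac{i \sqrt{148406}}{10} \approx 38.523 i$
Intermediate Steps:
$G = - \frac{50}{3}$ ($G = - \frac{\left(4 + 6\right) 5}{3} = - \frac{10 \cdot 5}{3} = \left(- \frac{1}{3}\right) 50 = - \frac{50}{3} \approx -16.667$)
$x{\left(m \right)} = 4 + \frac{1}{m}$ ($x{\left(m \right)} = 4 + \frac{1}{m + m \left(-2\right) 0} = 4 + \frac{1}{m + - 2 m 0} = 4 + \frac{1}{m + 0} = 4 + \frac{1}{m}$)
$\sqrt{x{\left(G \right)} - 1488} = \sqrt{\left(4 + \frac{1}{- \frac{50}{3}}\right) - 1488} = \sqrt{\left(4 - \frac{3}{50}\right) - 1488} = \sqrt{\frac{197}{50} - 1488} = \sqrt{- \frac{74203}{50}} = \frac{i \sqrt{148406}}{10}$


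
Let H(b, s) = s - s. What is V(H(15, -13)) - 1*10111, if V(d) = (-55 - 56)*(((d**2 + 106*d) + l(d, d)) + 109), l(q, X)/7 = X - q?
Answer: -22210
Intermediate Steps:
H(b, s) = 0
l(q, X) = -7*q + 7*X (l(q, X) = 7*(X - q) = -7*q + 7*X)
V(d) = -12099 - 11766*d - 111*d**2 (V(d) = (-55 - 56)*(((d**2 + 106*d) + (-7*d + 7*d)) + 109) = -111*(((d**2 + 106*d) + 0) + 109) = -111*((d**2 + 106*d) + 109) = -111*(109 + d**2 + 106*d) = -12099 - 11766*d - 111*d**2)
V(H(15, -13)) - 1*10111 = (-12099 - 11766*0 - 111*0**2) - 1*10111 = (-12099 + 0 - 111*0) - 10111 = (-12099 + 0 + 0) - 10111 = -12099 - 10111 = -22210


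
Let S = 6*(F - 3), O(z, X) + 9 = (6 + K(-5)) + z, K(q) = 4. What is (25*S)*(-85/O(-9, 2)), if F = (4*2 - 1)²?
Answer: 146625/2 ≈ 73313.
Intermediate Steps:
F = 49 (F = (8 - 1)² = 7² = 49)
O(z, X) = 1 + z (O(z, X) = -9 + ((6 + 4) + z) = -9 + (10 + z) = 1 + z)
S = 276 (S = 6*(49 - 3) = 6*46 = 276)
(25*S)*(-85/O(-9, 2)) = (25*276)*(-85/(1 - 9)) = 6900*(-85/(-8)) = 6900*(-85*(-⅛)) = 6900*(85/8) = 146625/2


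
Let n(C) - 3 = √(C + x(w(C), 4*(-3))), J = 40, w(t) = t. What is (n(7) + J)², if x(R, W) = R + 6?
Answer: 1869 + 172*√5 ≈ 2253.6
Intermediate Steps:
x(R, W) = 6 + R
n(C) = 3 + √(6 + 2*C) (n(C) = 3 + √(C + (6 + C)) = 3 + √(6 + 2*C))
(n(7) + J)² = ((3 + √(6 + 2*7)) + 40)² = ((3 + √(6 + 14)) + 40)² = ((3 + √20) + 40)² = ((3 + 2*√5) + 40)² = (43 + 2*√5)²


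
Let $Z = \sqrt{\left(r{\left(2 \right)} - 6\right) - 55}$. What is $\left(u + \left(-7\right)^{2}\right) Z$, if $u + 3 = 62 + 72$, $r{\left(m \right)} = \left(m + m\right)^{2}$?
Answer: $540 i \sqrt{5} \approx 1207.5 i$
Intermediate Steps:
$r{\left(m \right)} = 4 m^{2}$ ($r{\left(m \right)} = \left(2 m\right)^{2} = 4 m^{2}$)
$u = 131$ ($u = -3 + \left(62 + 72\right) = -3 + 134 = 131$)
$Z = 3 i \sqrt{5}$ ($Z = \sqrt{\left(4 \cdot 2^{2} - 6\right) - 55} = \sqrt{\left(4 \cdot 4 - 6\right) - 55} = \sqrt{\left(16 - 6\right) - 55} = \sqrt{10 - 55} = \sqrt{-45} = 3 i \sqrt{5} \approx 6.7082 i$)
$\left(u + \left(-7\right)^{2}\right) Z = \left(131 + \left(-7\right)^{2}\right) 3 i \sqrt{5} = \left(131 + 49\right) 3 i \sqrt{5} = 180 \cdot 3 i \sqrt{5} = 540 i \sqrt{5}$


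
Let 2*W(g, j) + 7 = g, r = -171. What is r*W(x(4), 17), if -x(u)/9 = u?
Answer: 7353/2 ≈ 3676.5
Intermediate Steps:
x(u) = -9*u
W(g, j) = -7/2 + g/2
r*W(x(4), 17) = -171*(-7/2 + (-9*4)/2) = -171*(-7/2 + (1/2)*(-36)) = -171*(-7/2 - 18) = -171*(-43/2) = 7353/2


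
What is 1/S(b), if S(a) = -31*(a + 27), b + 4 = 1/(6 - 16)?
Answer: -10/7099 ≈ -0.0014086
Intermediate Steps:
b = -41/10 (b = -4 + 1/(6 - 16) = -4 + 1/(-10) = -4 - ⅒ = -41/10 ≈ -4.1000)
S(a) = -837 - 31*a (S(a) = -31*(27 + a) = -837 - 31*a)
1/S(b) = 1/(-837 - 31*(-41/10)) = 1/(-837 + 1271/10) = 1/(-7099/10) = -10/7099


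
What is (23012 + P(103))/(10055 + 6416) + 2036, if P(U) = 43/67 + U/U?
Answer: 2248383966/1103557 ≈ 2037.4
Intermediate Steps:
P(U) = 110/67 (P(U) = 43*(1/67) + 1 = 43/67 + 1 = 110/67)
(23012 + P(103))/(10055 + 6416) + 2036 = (23012 + 110/67)/(10055 + 6416) + 2036 = (1541914/67)/16471 + 2036 = (1541914/67)*(1/16471) + 2036 = 1541914/1103557 + 2036 = 2248383966/1103557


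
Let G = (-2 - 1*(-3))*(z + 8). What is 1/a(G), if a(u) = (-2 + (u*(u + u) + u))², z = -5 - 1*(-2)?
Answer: 1/2809 ≈ 0.00035600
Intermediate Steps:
z = -3 (z = -5 + 2 = -3)
G = 5 (G = (-2 - 1*(-3))*(-3 + 8) = (-2 + 3)*5 = 1*5 = 5)
a(u) = (-2 + u + 2*u²)² (a(u) = (-2 + (u*(2*u) + u))² = (-2 + (2*u² + u))² = (-2 + (u + 2*u²))² = (-2 + u + 2*u²)²)
1/a(G) = 1/((-2 + 5 + 2*5²)²) = 1/((-2 + 5 + 2*25)²) = 1/((-2 + 5 + 50)²) = 1/(53²) = 1/2809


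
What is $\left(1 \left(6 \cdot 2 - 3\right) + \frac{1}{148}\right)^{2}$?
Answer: $\frac{1776889}{21904} \approx 81.122$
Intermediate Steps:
$\left(1 \left(6 \cdot 2 - 3\right) + \frac{1}{148}\right)^{2} = \left(1 \left(12 - 3\right) + \frac{1}{148}\right)^{2} = \left(1 \cdot 9 + \frac{1}{148}\right)^{2} = \left(9 + \frac{1}{148}\right)^{2} = \left(\frac{1333}{148}\right)^{2} = \frac{1776889}{21904}$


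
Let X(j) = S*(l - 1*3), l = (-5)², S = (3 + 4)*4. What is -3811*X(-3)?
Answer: -2347576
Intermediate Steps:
S = 28 (S = 7*4 = 28)
l = 25
X(j) = 616 (X(j) = 28*(25 - 1*3) = 28*(25 - 3) = 28*22 = 616)
-3811*X(-3) = -3811*616 = -2347576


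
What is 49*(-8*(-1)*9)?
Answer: 3528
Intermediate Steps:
49*(-8*(-1)*9) = 49*(8*9) = 49*72 = 3528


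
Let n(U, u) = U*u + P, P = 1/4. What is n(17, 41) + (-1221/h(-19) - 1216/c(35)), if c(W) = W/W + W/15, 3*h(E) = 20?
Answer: 1493/10 ≈ 149.30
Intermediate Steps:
h(E) = 20/3 (h(E) = (1/3)*20 = 20/3)
c(W) = 1 + W/15 (c(W) = 1 + W*(1/15) = 1 + W/15)
P = 1/4 (P = 1*(1/4) = 1/4 ≈ 0.25000)
n(U, u) = 1/4 + U*u (n(U, u) = U*u + 1/4 = 1/4 + U*u)
n(17, 41) + (-1221/h(-19) - 1216/c(35)) = (1/4 + 17*41) + (-1221/20/3 - 1216/(1 + (1/15)*35)) = (1/4 + 697) + (-1221*3/20 - 1216/(1 + 7/3)) = 2789/4 + (-3663/20 - 1216/10/3) = 2789/4 + (-3663/20 - 1216*3/10) = 2789/4 + (-3663/20 - 1824/5) = 2789/4 - 10959/20 = 1493/10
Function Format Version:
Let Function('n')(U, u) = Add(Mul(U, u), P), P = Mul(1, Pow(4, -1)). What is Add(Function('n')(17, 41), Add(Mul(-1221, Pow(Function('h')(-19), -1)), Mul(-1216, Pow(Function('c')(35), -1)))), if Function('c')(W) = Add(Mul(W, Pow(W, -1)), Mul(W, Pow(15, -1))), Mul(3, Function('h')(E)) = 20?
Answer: Rational(1493, 10) ≈ 149.30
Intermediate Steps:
Function('h')(E) = Rational(20, 3) (Function('h')(E) = Mul(Rational(1, 3), 20) = Rational(20, 3))
Function('c')(W) = Add(1, Mul(Rational(1, 15), W)) (Function('c')(W) = Add(1, Mul(W, Rational(1, 15))) = Add(1, Mul(Rational(1, 15), W)))
P = Rational(1, 4) (P = Mul(1, Rational(1, 4)) = Rational(1, 4) ≈ 0.25000)
Function('n')(U, u) = Add(Rational(1, 4), Mul(U, u)) (Function('n')(U, u) = Add(Mul(U, u), Rational(1, 4)) = Add(Rational(1, 4), Mul(U, u)))
Add(Function('n')(17, 41), Add(Mul(-1221, Pow(Function('h')(-19), -1)), Mul(-1216, Pow(Function('c')(35), -1)))) = Add(Add(Rational(1, 4), Mul(17, 41)), Add(Mul(-1221, Pow(Rational(20, 3), -1)), Mul(-1216, Pow(Add(1, Mul(Rational(1, 15), 35)), -1)))) = Add(Add(Rational(1, 4), 697), Add(Mul(-1221, Rational(3, 20)), Mul(-1216, Pow(Add(1, Rational(7, 3)), -1)))) = Add(Rational(2789, 4), Add(Rational(-3663, 20), Mul(-1216, Pow(Rational(10, 3), -1)))) = Add(Rational(2789, 4), Add(Rational(-3663, 20), Mul(-1216, Rational(3, 10)))) = Add(Rational(2789, 4), Add(Rational(-3663, 20), Rational(-1824, 5))) = Add(Rational(2789, 4), Rational(-10959, 20)) = Rational(1493, 10)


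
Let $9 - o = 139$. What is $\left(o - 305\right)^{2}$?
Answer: $189225$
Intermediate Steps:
$o = -130$ ($o = 9 - 139 = -130$)
$\left(o - 305\right)^{2} = \left(-130 - 305\right)^{2} = \left(-435\right)^{2} = 189225$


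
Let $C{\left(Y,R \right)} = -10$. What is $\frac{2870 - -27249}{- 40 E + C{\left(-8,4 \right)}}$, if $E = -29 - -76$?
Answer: $- \frac{30119}{1890} \approx -15.936$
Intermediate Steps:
$E = 47$ ($E = -29 + 76 = 47$)
$\frac{2870 - -27249}{- 40 E + C{\left(-8,4 \right)}} = \frac{2870 - -27249}{\left(-40\right) 47 - 10} = \frac{2870 + 27249}{-1880 - 10} = \frac{30119}{-1890} = 30119 \left(- \frac{1}{1890}\right) = - \frac{30119}{1890}$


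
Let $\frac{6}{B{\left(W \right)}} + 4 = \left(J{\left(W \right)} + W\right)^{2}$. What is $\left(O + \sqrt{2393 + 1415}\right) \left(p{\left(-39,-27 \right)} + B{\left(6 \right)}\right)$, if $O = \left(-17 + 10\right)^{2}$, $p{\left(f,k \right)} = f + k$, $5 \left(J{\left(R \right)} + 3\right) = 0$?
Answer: $- \frac{15876}{5} - \frac{1296 \sqrt{238}}{5} \approx -7173.9$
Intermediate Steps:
$J{\left(R \right)} = -3$ ($J{\left(R \right)} = -3 + \frac{1}{5} \cdot 0 = -3 + 0 = -3$)
$B{\left(W \right)} = \frac{6}{-4 + \left(-3 + W\right)^{2}}$
$O = 49$ ($O = \left(-7\right)^{2} = 49$)
$\left(O + \sqrt{2393 + 1415}\right) \left(p{\left(-39,-27 \right)} + B{\left(6 \right)}\right) = \left(49 + \sqrt{2393 + 1415}\right) \left(\left(-39 - 27\right) + \frac{6}{-4 + \left(-3 + 6\right)^{2}}\right) = \left(49 + \sqrt{3808}\right) \left(-66 + \frac{6}{-4 + 3^{2}}\right) = \left(49 + 4 \sqrt{238}\right) \left(-66 + \frac{6}{-4 + 9}\right) = \left(49 + 4 \sqrt{238}\right) \left(-66 + \frac{6}{5}\right) = \left(49 + 4 \sqrt{238}\right) \left(- \frac{324}{5}\right) = - \frac{15876}{5} - \frac{1296 \sqrt{238}}{5}$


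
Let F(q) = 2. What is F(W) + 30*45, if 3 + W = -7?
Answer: 1352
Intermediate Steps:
W = -10 (W = -3 - 7 = -10)
F(W) + 30*45 = 2 + 30*45 = 2 + 1350 = 1352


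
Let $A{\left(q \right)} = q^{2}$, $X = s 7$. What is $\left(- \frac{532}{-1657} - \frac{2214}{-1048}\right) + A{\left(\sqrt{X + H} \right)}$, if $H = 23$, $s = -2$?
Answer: $\frac{9927479}{868268} \approx 11.434$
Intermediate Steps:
$X = -14$ ($X = \left(-2\right) 7 = -14$)
$\left(- \frac{532}{-1657} - \frac{2214}{-1048}\right) + A{\left(\sqrt{X + H} \right)} = \left(- \frac{532}{-1657} - \frac{2214}{-1048}\right) + \left(\sqrt{-14 + 23}\right)^{2} = \left(\left(-532\right) \left(- \frac{1}{1657}\right) - - \frac{1107}{524}\right) + \left(\sqrt{9}\right)^{2} = \left(\frac{532}{1657} + \frac{1107}{524}\right) + 3^{2} = \frac{2113067}{868268} + 9 = \frac{9927479}{868268}$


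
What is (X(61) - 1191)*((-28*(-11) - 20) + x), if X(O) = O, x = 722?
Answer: -1141300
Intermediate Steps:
(X(61) - 1191)*((-28*(-11) - 20) + x) = (61 - 1191)*((-28*(-11) - 20) + 722) = -1130*((308 - 20) + 722) = -1130*(288 + 722) = -1130*1010 = -1141300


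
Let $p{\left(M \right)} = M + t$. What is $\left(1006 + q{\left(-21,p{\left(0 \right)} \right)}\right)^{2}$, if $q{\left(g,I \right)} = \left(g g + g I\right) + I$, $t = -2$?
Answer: $2211169$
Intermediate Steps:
$p{\left(M \right)} = -2 + M$ ($p{\left(M \right)} = M - 2 = -2 + M$)
$q{\left(g,I \right)} = I + g^{2} + I g$ ($q{\left(g,I \right)} = \left(g^{2} + I g\right) + I = I + g^{2} + I g$)
$\left(1006 + q{\left(-21,p{\left(0 \right)} \right)}\right)^{2} = \left(1006 + \left(\left(-2 + 0\right) + \left(-21\right)^{2} + \left(-2 + 0\right) \left(-21\right)\right)\right)^{2} = \left(1006 - -481\right)^{2} = \left(1006 + \left(-2 + 441 + 42\right)\right)^{2} = \left(1006 + 481\right)^{2} = 1487^{2} = 2211169$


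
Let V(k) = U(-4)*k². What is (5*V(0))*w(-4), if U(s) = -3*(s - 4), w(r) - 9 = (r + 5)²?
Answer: 0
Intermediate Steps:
w(r) = 9 + (5 + r)² (w(r) = 9 + (r + 5)² = 9 + (5 + r)²)
U(s) = 12 - 3*s (U(s) = -3*(-4 + s) = 12 - 3*s)
V(k) = 24*k² (V(k) = (12 - 3*(-4))*k² = (12 + 12)*k² = 24*k²)
(5*V(0))*w(-4) = (5*(24*0²))*(9 + (5 - 4)²) = (5*(24*0))*(9 + 1²) = (5*0)*(9 + 1) = 0*10 = 0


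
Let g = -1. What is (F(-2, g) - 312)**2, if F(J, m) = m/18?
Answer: 31550689/324 ≈ 97379.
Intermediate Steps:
F(J, m) = m/18 (F(J, m) = m*(1/18) = m/18)
(F(-2, g) - 312)**2 = ((1/18)*(-1) - 312)**2 = (-1/18 - 312)**2 = (-5617/18)**2 = 31550689/324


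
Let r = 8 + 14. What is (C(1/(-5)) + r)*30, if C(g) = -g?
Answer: 666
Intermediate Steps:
r = 22
(C(1/(-5)) + r)*30 = (-1/(-5) + 22)*30 = (-1*(-⅕) + 22)*30 = (⅕ + 22)*30 = (111/5)*30 = 666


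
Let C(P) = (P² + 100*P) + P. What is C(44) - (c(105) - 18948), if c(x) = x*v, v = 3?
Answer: 25013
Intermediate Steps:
c(x) = 3*x (c(x) = x*3 = 3*x)
C(P) = P² + 101*P
C(44) - (c(105) - 18948) = 44*(101 + 44) - (3*105 - 18948) = 44*145 - (315 - 18948) = 6380 - 1*(-18633) = 6380 + 18633 = 25013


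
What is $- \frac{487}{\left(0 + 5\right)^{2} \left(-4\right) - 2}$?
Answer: $\frac{487}{102} \approx 4.7745$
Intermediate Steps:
$- \frac{487}{\left(0 + 5\right)^{2} \left(-4\right) - 2} = - \frac{487}{5^{2} \left(-4\right) - 2} = - \frac{487}{25 \left(-4\right) - 2} = - \frac{487}{-100 - 2} = - \frac{487}{-102} = \left(-487\right) \left(- \frac{1}{102}\right) = \frac{487}{102}$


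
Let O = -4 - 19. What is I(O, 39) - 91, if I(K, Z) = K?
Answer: -114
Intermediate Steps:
O = -23
I(O, 39) - 91 = -23 - 91 = -114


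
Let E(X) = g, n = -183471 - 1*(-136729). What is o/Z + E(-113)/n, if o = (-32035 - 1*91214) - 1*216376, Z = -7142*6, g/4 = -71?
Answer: 7943460859/1001494092 ≈ 7.9316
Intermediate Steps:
n = -46742 (n = -183471 + 136729 = -46742)
g = -284 (g = 4*(-71) = -284)
E(X) = -284
Z = -42852 (Z = -1*42852 = -42852)
o = -339625 (o = (-32035 - 91214) - 216376 = -123249 - 216376 = -339625)
o/Z + E(-113)/n = -339625/(-42852) - 284/(-46742) = -339625*(-1/42852) - 284*(-1/46742) = 339625/42852 + 142/23371 = 7943460859/1001494092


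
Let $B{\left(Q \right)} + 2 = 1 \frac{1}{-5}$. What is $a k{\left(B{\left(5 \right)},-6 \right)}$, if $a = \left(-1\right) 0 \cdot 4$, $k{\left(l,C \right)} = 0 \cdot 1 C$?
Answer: $0$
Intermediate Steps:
$B{\left(Q \right)} = - \frac{11}{5}$ ($B{\left(Q \right)} = -2 + 1 \frac{1}{-5} = -2 + 1 \left(- \frac{1}{5}\right) = -2 - \frac{1}{5} = - \frac{11}{5}$)
$k{\left(l,C \right)} = 0$ ($k{\left(l,C \right)} = 0 C = 0$)
$a = 0$ ($a = 0 \cdot 4 = 0$)
$a k{\left(B{\left(5 \right)},-6 \right)} = 0 \cdot 0 = 0$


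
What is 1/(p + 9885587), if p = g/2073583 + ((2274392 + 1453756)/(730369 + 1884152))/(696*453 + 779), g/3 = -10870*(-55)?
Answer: 571177981988267927/5646430127473635601489527 ≈ 1.0116e-7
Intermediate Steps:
g = 1793550 (g = 3*(-10870*(-55)) = 3*597850 = 1793550)
p = 494044180029821378/571177981988267927 (p = 1793550/2073583 + ((2274392 + 1453756)/(730369 + 1884152))/(696*453 + 779) = 1793550*(1/2073583) + (3728148/2614521)/(315288 + 779) = 1793550/2073583 + (3728148*(1/2614521))/316067 = 1793550/2073583 + (1242716/871507)*(1/316067) = 1793550/2073583 + 1242716/275454602969 = 494044180029821378/571177981988267927 ≈ 0.86496)
1/(p + 9885587) = 1/(494044180029821378/571177981988267927 + 9885587) = 1/(5646430127473635601489527/571177981988267927) = 571177981988267927/5646430127473635601489527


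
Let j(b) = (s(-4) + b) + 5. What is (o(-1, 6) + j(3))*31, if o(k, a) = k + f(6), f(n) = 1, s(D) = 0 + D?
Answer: 124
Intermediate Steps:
s(D) = D
o(k, a) = 1 + k (o(k, a) = k + 1 = 1 + k)
j(b) = 1 + b (j(b) = (-4 + b) + 5 = 1 + b)
(o(-1, 6) + j(3))*31 = ((1 - 1) + (1 + 3))*31 = (0 + 4)*31 = 4*31 = 124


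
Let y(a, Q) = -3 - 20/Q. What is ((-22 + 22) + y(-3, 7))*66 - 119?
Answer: -3539/7 ≈ -505.57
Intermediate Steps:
y(a, Q) = -3 - 20/Q
((-22 + 22) + y(-3, 7))*66 - 119 = ((-22 + 22) + (-3 - 20/7))*66 - 119 = (0 + (-3 - 20*⅐))*66 - 119 = (0 + (-3 - 20/7))*66 - 119 = (0 - 41/7)*66 - 119 = -41/7*66 - 119 = -2706/7 - 119 = -3539/7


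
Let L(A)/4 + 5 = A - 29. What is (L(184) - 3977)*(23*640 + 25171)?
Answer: -134711907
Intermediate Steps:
L(A) = -136 + 4*A (L(A) = -20 + 4*(A - 29) = -20 + 4*(-29 + A) = -20 + (-116 + 4*A) = -136 + 4*A)
(L(184) - 3977)*(23*640 + 25171) = ((-136 + 4*184) - 3977)*(23*640 + 25171) = ((-136 + 736) - 3977)*(14720 + 25171) = (600 - 3977)*39891 = -3377*39891 = -134711907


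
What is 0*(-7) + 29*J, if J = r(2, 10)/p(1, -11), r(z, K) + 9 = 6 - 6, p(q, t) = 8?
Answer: -261/8 ≈ -32.625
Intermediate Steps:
r(z, K) = -9 (r(z, K) = -9 + (6 - 6) = -9 + 0 = -9)
J = -9/8 ≈ -1.1250
0*(-7) + 29*J = 0*(-7) + 29*(-9/8) = 0 - 261/8 = -261/8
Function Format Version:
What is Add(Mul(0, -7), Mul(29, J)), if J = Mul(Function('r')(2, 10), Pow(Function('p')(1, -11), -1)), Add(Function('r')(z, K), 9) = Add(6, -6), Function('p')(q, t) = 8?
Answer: Rational(-261, 8) ≈ -32.625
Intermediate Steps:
Function('r')(z, K) = -9 (Function('r')(z, K) = Add(-9, Add(6, -6)) = Add(-9, 0) = -9)
J = Rational(-9, 8) (J = Mul(-9, Pow(8, -1)) = Mul(-9, Rational(1, 8)) = Rational(-9, 8) ≈ -1.1250)
Add(Mul(0, -7), Mul(29, J)) = Add(Mul(0, -7), Mul(29, Rational(-9, 8))) = Add(0, Rational(-261, 8)) = Rational(-261, 8)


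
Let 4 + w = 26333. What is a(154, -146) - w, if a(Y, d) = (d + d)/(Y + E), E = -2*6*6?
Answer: -1079635/41 ≈ -26333.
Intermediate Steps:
w = 26329 (w = -4 + 26333 = 26329)
E = -72 (E = -12*6 = -72)
a(Y, d) = 2*d/(-72 + Y) (a(Y, d) = (d + d)/(Y - 72) = (2*d)/(-72 + Y) = 2*d/(-72 + Y))
a(154, -146) - w = 2*(-146)/(-72 + 154) - 1*26329 = 2*(-146)/82 - 26329 = 2*(-146)*(1/82) - 26329 = -146/41 - 26329 = -1079635/41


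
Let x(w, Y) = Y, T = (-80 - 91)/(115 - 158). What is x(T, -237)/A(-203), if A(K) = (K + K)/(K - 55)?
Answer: -30573/203 ≈ -150.61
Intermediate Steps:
A(K) = 2*K/(-55 + K) (A(K) = (2*K)/(-55 + K) = 2*K/(-55 + K))
T = 171/43 (T = -171/(-43) = -171*(-1/43) = 171/43 ≈ 3.9767)
x(T, -237)/A(-203) = -237/(2*(-203)/(-55 - 203)) = -237/(2*(-203)/(-258)) = -237/(2*(-203)*(-1/258)) = -237/203/129 = -237*129/203 = -30573/203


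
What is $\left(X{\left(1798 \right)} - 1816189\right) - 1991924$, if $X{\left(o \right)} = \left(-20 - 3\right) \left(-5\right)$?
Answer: $-3807998$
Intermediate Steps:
$X{\left(o \right)} = 115$ ($X{\left(o \right)} = \left(-23\right) \left(-5\right) = 115$)
$\left(X{\left(1798 \right)} - 1816189\right) - 1991924 = \left(115 - 1816189\right) - 1991924 = -1816074 - 1991924 = -3807998$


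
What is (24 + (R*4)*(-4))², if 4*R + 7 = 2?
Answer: 1936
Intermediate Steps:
R = -5/4 (R = -7/4 + (¼)*2 = -7/4 + ½ = -5/4 ≈ -1.2500)
(24 + (R*4)*(-4))² = (24 - 5/4*4*(-4))² = (24 - 5*(-4))² = (24 + 20)² = 44² = 1936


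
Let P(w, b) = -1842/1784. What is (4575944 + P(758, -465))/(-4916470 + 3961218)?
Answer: -4081741127/852084784 ≈ -4.7903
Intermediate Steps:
P(w, b) = -921/892 (P(w, b) = -1842*1/1784 = -921/892)
(4575944 + P(758, -465))/(-4916470 + 3961218) = (4575944 - 921/892)/(-4916470 + 3961218) = (4081741127/892)/(-955252) = (4081741127/892)*(-1/955252) = -4081741127/852084784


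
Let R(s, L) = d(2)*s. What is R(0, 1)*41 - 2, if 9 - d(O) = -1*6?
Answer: -2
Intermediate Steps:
d(O) = 15 (d(O) = 9 - (-1)*6 = 9 - 1*(-6) = 9 + 6 = 15)
R(s, L) = 15*s
R(0, 1)*41 - 2 = (15*0)*41 - 2 = 0*41 - 2 = 0 - 2 = -2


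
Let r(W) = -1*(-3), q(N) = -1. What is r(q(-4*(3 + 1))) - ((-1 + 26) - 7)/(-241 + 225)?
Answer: 33/8 ≈ 4.1250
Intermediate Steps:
r(W) = 3
r(q(-4*(3 + 1))) - ((-1 + 26) - 7)/(-241 + 225) = 3 - ((-1 + 26) - 7)/(-241 + 225) = 3 - (25 - 7)/(-16) = 3 - 18*(-1)/16 = 3 - 1*(-9/8) = 3 + 9/8 = 33/8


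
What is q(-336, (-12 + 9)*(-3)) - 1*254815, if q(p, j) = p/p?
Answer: -254814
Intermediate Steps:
q(p, j) = 1
q(-336, (-12 + 9)*(-3)) - 1*254815 = 1 - 1*254815 = 1 - 254815 = -254814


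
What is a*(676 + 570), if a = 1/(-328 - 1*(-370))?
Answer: 89/3 ≈ 29.667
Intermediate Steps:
a = 1/42 (a = 1/(-328 + 370) = 1/42 ≈ 0.023810)
a*(676 + 570) = (676 + 570)/42 = (1/42)*1246 = 89/3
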